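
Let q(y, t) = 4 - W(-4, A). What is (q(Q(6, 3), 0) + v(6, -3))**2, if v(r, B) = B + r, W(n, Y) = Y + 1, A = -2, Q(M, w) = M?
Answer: 64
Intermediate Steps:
W(n, Y) = 1 + Y
q(y, t) = 5 (q(y, t) = 4 - (1 - 2) = 4 - 1*(-1) = 4 + 1 = 5)
(q(Q(6, 3), 0) + v(6, -3))**2 = (5 + (-3 + 6))**2 = (5 + 3)**2 = 8**2 = 64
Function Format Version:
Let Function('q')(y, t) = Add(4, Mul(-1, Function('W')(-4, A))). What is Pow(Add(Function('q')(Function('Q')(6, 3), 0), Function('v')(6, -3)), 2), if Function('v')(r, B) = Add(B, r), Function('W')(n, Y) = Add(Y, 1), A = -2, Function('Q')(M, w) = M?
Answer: 64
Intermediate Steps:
Function('W')(n, Y) = Add(1, Y)
Function('q')(y, t) = 5 (Function('q')(y, t) = Add(4, Mul(-1, Add(1, -2))) = Add(4, Mul(-1, -1)) = Add(4, 1) = 5)
Pow(Add(Function('q')(Function('Q')(6, 3), 0), Function('v')(6, -3)), 2) = Pow(Add(5, Add(-3, 6)), 2) = Pow(Add(5, 3), 2) = Pow(8, 2) = 64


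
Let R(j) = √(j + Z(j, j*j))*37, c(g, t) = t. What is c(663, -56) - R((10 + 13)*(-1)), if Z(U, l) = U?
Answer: -56 - 37*I*√46 ≈ -56.0 - 250.95*I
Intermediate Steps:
R(j) = 37*√2*√j (R(j) = √(j + j)*37 = √(2*j)*37 = (√2*√j)*37 = 37*√2*√j)
c(663, -56) - R((10 + 13)*(-1)) = -56 - 37*√2*√((10 + 13)*(-1)) = -56 - 37*√2*√(23*(-1)) = -56 - 37*√2*√(-23) = -56 - 37*√2*I*√23 = -56 - 37*I*√46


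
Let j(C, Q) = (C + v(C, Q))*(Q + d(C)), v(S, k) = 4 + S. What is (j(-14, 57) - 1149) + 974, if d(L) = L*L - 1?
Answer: -6223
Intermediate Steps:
d(L) = -1 + L**2 (d(L) = L**2 - 1 = -1 + L**2)
j(C, Q) = (4 + 2*C)*(-1 + Q + C**2) (j(C, Q) = (C + (4 + C))*(Q + (-1 + C**2)) = (4 + 2*C)*(-1 + Q + C**2))
(j(-14, 57) - 1149) + 974 = ((-4 - 2*(-14) + 2*(-14)**3 + 4*57 + 4*(-14)**2 + 2*(-14)*57) - 1149) + 974 = ((-4 + 28 + 2*(-2744) + 228 + 4*196 - 1596) - 1149) + 974 = ((-4 + 28 - 5488 + 228 + 784 - 1596) - 1149) + 974 = (-6048 - 1149) + 974 = -7197 + 974 = -6223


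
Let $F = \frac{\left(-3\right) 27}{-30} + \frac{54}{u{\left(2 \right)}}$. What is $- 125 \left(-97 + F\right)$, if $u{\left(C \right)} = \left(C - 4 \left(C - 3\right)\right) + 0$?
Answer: $\frac{21325}{2} \approx 10663.0$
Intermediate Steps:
$u{\left(C \right)} = 12 - 3 C$ ($u{\left(C \right)} = \left(C - 4 \left(-3 + C\right)\right) + 0 = \left(C - \left(-12 + 4 C\right)\right) + 0 = \left(12 - 3 C\right) + 0 = 12 - 3 C$)
$F = \frac{117}{10}$ ($F = \frac{\left(-3\right) 27}{-30} + \frac{54}{12 - 6} = \left(-81\right) \left(- \frac{1}{30}\right) + \frac{54}{12 - 6} = \frac{27}{10} + \frac{54}{6} = \frac{27}{10} + 54 \cdot \frac{1}{6} = \frac{27}{10} + 9 = \frac{117}{10} \approx 11.7$)
$- 125 \left(-97 + F\right) = - 125 \left(-97 + \frac{117}{10}\right) = \left(-125\right) \left(- \frac{853}{10}\right) = \frac{21325}{2}$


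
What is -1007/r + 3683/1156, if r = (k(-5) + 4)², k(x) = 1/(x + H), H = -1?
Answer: -39959005/611524 ≈ -65.343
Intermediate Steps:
k(x) = 1/(-1 + x) (k(x) = 1/(x - 1) = 1/(-1 + x))
r = 529/36 (r = (1/(-1 - 5) + 4)² = (1/(-6) + 4)² = (-⅙ + 4)² = (23/6)² = 529/36 ≈ 14.694)
-1007/r + 3683/1156 = -1007/529/36 + 3683/1156 = -1007*36/529 + 3683*(1/1156) = -36252/529 + 3683/1156 = -39959005/611524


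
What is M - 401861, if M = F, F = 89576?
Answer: -312285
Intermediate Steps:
M = 89576
M - 401861 = 89576 - 401861 = -312285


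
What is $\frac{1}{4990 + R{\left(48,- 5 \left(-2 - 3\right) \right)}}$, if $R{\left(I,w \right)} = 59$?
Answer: $\frac{1}{5049} \approx 0.00019806$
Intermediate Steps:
$\frac{1}{4990 + R{\left(48,- 5 \left(-2 - 3\right) \right)}} = \frac{1}{4990 + 59} = \frac{1}{5049}$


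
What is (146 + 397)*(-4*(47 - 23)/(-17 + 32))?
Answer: -17376/5 ≈ -3475.2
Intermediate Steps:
(146 + 397)*(-4*(47 - 23)/(-17 + 32)) = 543*(-96/15) = 543*(-4*8/5) = 543*(-32/5) = -17376/5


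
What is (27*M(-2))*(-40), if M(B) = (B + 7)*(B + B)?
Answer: 21600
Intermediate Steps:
M(B) = 2*B*(7 + B) (M(B) = (7 + B)*(2*B) = 2*B*(7 + B))
(27*M(-2))*(-40) = (27*(2*(-2)*(7 - 2)))*(-40) = (27*(2*(-2)*5))*(-40) = (27*(-20))*(-40) = -540*(-40) = 21600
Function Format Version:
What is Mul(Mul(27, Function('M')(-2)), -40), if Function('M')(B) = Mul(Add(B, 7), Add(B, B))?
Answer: 21600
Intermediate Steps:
Function('M')(B) = Mul(2, B, Add(7, B)) (Function('M')(B) = Mul(Add(7, B), Mul(2, B)) = Mul(2, B, Add(7, B)))
Mul(Mul(27, Function('M')(-2)), -40) = Mul(Mul(27, Mul(2, -2, Add(7, -2))), -40) = Mul(Mul(27, Mul(2, -2, 5)), -40) = Mul(Mul(27, -20), -40) = Mul(-540, -40) = 21600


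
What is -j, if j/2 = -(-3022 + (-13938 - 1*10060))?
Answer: -54040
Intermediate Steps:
j = 54040 (j = 2*(-(-3022 + (-13938 - 1*10060))) = 2*(-(-3022 + (-13938 - 10060))) = 2*(-(-3022 - 23998)) = 2*(-1*(-27020)) = 2*27020 = 54040)
-j = -1*54040 = -54040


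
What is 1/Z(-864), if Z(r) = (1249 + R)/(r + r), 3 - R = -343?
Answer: -1728/1595 ≈ -1.0834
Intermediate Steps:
R = 346 (R = 3 - 1*(-343) = 3 + 343 = 346)
Z(r) = 1595/(2*r) (Z(r) = (1249 + 346)/(r + r) = 1595/((2*r)) = 1595*(1/(2*r)) = 1595/(2*r))
1/Z(-864) = 1/((1595/2)/(-864)) = 1/((1595/2)*(-1/864)) = 1/(-1595/1728) = -1728/1595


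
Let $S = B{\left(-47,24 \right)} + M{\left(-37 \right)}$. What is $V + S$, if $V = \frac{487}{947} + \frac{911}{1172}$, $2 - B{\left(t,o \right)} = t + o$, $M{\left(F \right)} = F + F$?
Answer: $- \frac{52950835}{1109884} \approx -47.708$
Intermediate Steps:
$M{\left(F \right)} = 2 F$
$B{\left(t,o \right)} = 2 - o - t$ ($B{\left(t,o \right)} = 2 - \left(t + o\right) = 2 - \left(o + t\right) = 2 - o - t$)
$S = -49$ ($S = \left(2 - 24 - -47\right) + 2 \left(-37\right) = \left(2 - 24 + 47\right) - 74 = 25 - 74 = -49$)
$V = \frac{1433481}{1109884}$ ($V = 487 \cdot \frac{1}{947} + 911 \cdot \frac{1}{1172} = \frac{487}{947} + \frac{911}{1172} = \frac{1433481}{1109884} \approx 1.2916$)
$V + S = \frac{1433481}{1109884} - 49 = - \frac{52950835}{1109884}$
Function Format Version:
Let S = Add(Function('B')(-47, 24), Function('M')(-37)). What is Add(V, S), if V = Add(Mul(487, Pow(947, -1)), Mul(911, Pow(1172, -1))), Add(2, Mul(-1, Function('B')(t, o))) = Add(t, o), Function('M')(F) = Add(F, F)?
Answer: Rational(-52950835, 1109884) ≈ -47.708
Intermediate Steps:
Function('M')(F) = Mul(2, F)
Function('B')(t, o) = Add(2, Mul(-1, o), Mul(-1, t)) (Function('B')(t, o) = Add(2, Mul(-1, Add(t, o))) = Add(2, Mul(-1, Add(o, t))) = Add(2, Add(Mul(-1, o), Mul(-1, t))) = Add(2, Mul(-1, o), Mul(-1, t)))
S = -49 (S = Add(Add(2, Mul(-1, 24), Mul(-1, -47)), Mul(2, -37)) = Add(Add(2, -24, 47), -74) = Add(25, -74) = -49)
V = Rational(1433481, 1109884) (V = Add(Mul(487, Rational(1, 947)), Mul(911, Rational(1, 1172))) = Add(Rational(487, 947), Rational(911, 1172)) = Rational(1433481, 1109884) ≈ 1.2916)
Add(V, S) = Add(Rational(1433481, 1109884), -49) = Rational(-52950835, 1109884)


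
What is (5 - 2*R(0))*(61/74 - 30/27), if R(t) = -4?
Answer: -2483/666 ≈ -3.7282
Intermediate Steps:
(5 - 2*R(0))*(61/74 - 30/27) = (5 - 2*(-4))*(61/74 - 30/27) = (5 + 8)*(61*(1/74) - 30*1/27) = 13*(61/74 - 10/9) = 13*(-191/666) = -2483/666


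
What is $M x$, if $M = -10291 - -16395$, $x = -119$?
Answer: $-726376$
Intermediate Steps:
$M = 6104$ ($M = -10291 + 16395 = 6104$)
$M x = 6104 \left(-119\right) = -726376$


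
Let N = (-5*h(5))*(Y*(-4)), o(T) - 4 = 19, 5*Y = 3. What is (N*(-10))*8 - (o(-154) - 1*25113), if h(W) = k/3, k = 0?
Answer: 25090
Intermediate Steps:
Y = ⅗ (Y = (⅕)*3 = ⅗ ≈ 0.60000)
o(T) = 23 (o(T) = 4 + 19 = 23)
h(W) = 0 (h(W) = 0/3 = 0*(⅓) = 0)
N = 0 (N = (-5*0)*((⅗)*(-4)) = 0*(-12/5) = 0)
(N*(-10))*8 - (o(-154) - 1*25113) = (0*(-10))*8 - (23 - 1*25113) = 0*8 - (23 - 25113) = 0 - 1*(-25090) = 0 + 25090 = 25090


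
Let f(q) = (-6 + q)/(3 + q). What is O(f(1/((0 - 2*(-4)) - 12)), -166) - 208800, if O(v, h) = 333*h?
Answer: -264078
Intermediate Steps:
f(q) = (-6 + q)/(3 + q)
O(f(1/((0 - 2*(-4)) - 12)), -166) - 208800 = 333*(-166) - 208800 = -55278 - 208800 = -264078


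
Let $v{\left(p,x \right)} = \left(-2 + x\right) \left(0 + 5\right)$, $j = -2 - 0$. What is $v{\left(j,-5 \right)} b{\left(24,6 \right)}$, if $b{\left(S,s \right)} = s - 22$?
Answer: $560$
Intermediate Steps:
$b{\left(S,s \right)} = -22 + s$
$j = -2$ ($j = -2 + 0 = -2$)
$v{\left(p,x \right)} = -10 + 5 x$ ($v{\left(p,x \right)} = \left(-2 + x\right) 5 = -10 + 5 x$)
$v{\left(j,-5 \right)} b{\left(24,6 \right)} = \left(-10 + 5 \left(-5\right)\right) \left(-22 + 6\right) = \left(-10 - 25\right) \left(-16\right) = \left(-35\right) \left(-16\right) = 560$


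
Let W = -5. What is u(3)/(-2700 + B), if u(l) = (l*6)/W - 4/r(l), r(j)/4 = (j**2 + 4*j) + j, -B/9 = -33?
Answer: 437/288360 ≈ 0.0015155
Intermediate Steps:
B = 297 (B = -9*(-33) = 297)
r(j) = 4*j**2 + 20*j (r(j) = 4*((j**2 + 4*j) + j) = 4*(j**2 + 5*j) = 4*j**2 + 20*j)
u(l) = -6*l/5 - 1/(l*(5 + l)) (u(l) = (l*6)/(-5) - 4*1/(4*l*(5 + l)) = (6*l)*(-1/5) - 1/(l*(5 + l)) = -6*l/5 - 1/(l*(5 + l)))
u(3)/(-2700 + B) = ((1/5)*(-5 + 6*3**2*(-5 - 1*3))/(3*(5 + 3)))/(-2700 + 297) = ((1/5)*(1/3)*(-5 + 6*9*(-5 - 3))/8)/(-2403) = ((1/5)*(1/3)*(1/8)*(-5 + 6*9*(-8)))*(-1/2403) = ((1/5)*(1/3)*(1/8)*(-5 - 432))*(-1/2403) = ((1/5)*(1/3)*(1/8)*(-437))*(-1/2403) = -437/120*(-1/2403) = 437/288360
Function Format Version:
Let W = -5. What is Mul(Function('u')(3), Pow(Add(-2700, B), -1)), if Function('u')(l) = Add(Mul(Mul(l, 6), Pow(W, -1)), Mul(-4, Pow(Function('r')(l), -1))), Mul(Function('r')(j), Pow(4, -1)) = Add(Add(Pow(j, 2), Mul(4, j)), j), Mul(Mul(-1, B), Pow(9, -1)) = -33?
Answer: Rational(437, 288360) ≈ 0.0015155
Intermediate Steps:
B = 297 (B = Mul(-9, -33) = 297)
Function('r')(j) = Add(Mul(4, Pow(j, 2)), Mul(20, j)) (Function('r')(j) = Mul(4, Add(Add(Pow(j, 2), Mul(4, j)), j)) = Mul(4, Add(Pow(j, 2), Mul(5, j))) = Add(Mul(4, Pow(j, 2)), Mul(20, j)))
Function('u')(l) = Add(Mul(Rational(-6, 5), l), Mul(-1, Pow(l, -1), Pow(Add(5, l), -1))) (Function('u')(l) = Add(Mul(Mul(l, 6), Pow(-5, -1)), Mul(-4, Pow(Mul(4, l, Add(5, l)), -1))) = Add(Mul(Mul(6, l), Rational(-1, 5)), Mul(-4, Mul(Rational(1, 4), Pow(l, -1), Pow(Add(5, l), -1)))) = Add(Mul(Rational(-6, 5), l), Mul(-1, Pow(l, -1), Pow(Add(5, l), -1))))
Mul(Function('u')(3), Pow(Add(-2700, B), -1)) = Mul(Mul(Rational(1, 5), Pow(3, -1), Pow(Add(5, 3), -1), Add(-5, Mul(6, Pow(3, 2), Add(-5, Mul(-1, 3))))), Pow(Add(-2700, 297), -1)) = Mul(Mul(Rational(1, 5), Rational(1, 3), Pow(8, -1), Add(-5, Mul(6, 9, Add(-5, -3)))), Pow(-2403, -1)) = Mul(Mul(Rational(1, 5), Rational(1, 3), Rational(1, 8), Add(-5, Mul(6, 9, -8))), Rational(-1, 2403)) = Mul(Mul(Rational(1, 5), Rational(1, 3), Rational(1, 8), Add(-5, -432)), Rational(-1, 2403)) = Mul(Mul(Rational(1, 5), Rational(1, 3), Rational(1, 8), -437), Rational(-1, 2403)) = Mul(Rational(-437, 120), Rational(-1, 2403)) = Rational(437, 288360)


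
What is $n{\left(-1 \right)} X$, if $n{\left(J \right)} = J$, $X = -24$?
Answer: $24$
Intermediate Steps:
$n{\left(-1 \right)} X = \left(-1\right) \left(-24\right) = 24$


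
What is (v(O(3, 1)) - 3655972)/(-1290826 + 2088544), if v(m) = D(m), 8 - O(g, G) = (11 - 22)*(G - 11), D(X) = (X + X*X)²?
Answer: 51237616/398859 ≈ 128.46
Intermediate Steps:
D(X) = (X + X²)²
O(g, G) = -113 + 11*G (O(g, G) = 8 - (11 - 22)*(G - 11) = 8 - (-11)*(-11 + G) = 8 - (121 - 11*G) = 8 + (-121 + 11*G) = -113 + 11*G)
v(m) = m²*(1 + m)²
(v(O(3, 1)) - 3655972)/(-1290826 + 2088544) = ((-113 + 11*1)²*(1 + (-113 + 11*1))² - 3655972)/(-1290826 + 2088544) = ((-113 + 11)²*(1 + (-113 + 11))² - 3655972)/797718 = ((-102)²*(1 - 102)² - 3655972)*(1/797718) = (10404*(-101)² - 3655972)*(1/797718) = (10404*10201 - 3655972)*(1/797718) = (106131204 - 3655972)*(1/797718) = 102475232*(1/797718) = 51237616/398859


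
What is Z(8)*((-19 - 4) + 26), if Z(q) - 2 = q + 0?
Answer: 30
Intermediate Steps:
Z(q) = 2 + q (Z(q) = 2 + (q + 0) = 2 + q)
Z(8)*((-19 - 4) + 26) = (2 + 8)*((-19 - 4) + 26) = 10*(-23 + 26) = 10*3 = 30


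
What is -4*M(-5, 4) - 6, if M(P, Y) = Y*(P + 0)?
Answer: 74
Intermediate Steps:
M(P, Y) = P*Y (M(P, Y) = Y*P = P*Y)
-4*M(-5, 4) - 6 = -(-20)*4 - 6 = -4*(-20) - 6 = 80 - 6 = 74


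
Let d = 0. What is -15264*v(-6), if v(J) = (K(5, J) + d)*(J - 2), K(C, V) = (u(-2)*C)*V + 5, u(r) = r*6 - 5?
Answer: 62887680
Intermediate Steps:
u(r) = -5 + 6*r (u(r) = 6*r - 5 = -5 + 6*r)
K(C, V) = 5 - 17*C*V (K(C, V) = ((-5 + 6*(-2))*C)*V + 5 = ((-5 - 12)*C)*V + 5 = (-17*C)*V + 5 = -17*C*V + 5 = 5 - 17*C*V)
v(J) = (-2 + J)*(5 - 85*J) (v(J) = ((5 - 17*5*J) + 0)*(J - 2) = ((5 - 85*J) + 0)*(-2 + J) = (5 - 85*J)*(-2 + J) = (-2 + J)*(5 - 85*J))
-15264*v(-6) = -15264*(-10 - 85*(-6)² + 175*(-6)) = -15264*(-10 - 85*36 - 1050) = -15264*(-10 - 3060 - 1050) = -15264*(-4120) = 62887680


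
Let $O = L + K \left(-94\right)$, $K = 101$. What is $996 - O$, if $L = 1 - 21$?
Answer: $10510$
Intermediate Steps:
$L = -20$ ($L = 1 - 21 = -20$)
$O = -9514$ ($O = -20 + 101 \left(-94\right) = -20 - 9494 = -9514$)
$996 - O = 996 - -9514 = 996 + 9514 = 10510$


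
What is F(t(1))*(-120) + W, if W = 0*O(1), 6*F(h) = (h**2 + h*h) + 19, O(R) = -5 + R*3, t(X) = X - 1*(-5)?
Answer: -1820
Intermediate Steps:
t(X) = 5 + X (t(X) = X + 5 = 5 + X)
O(R) = -5 + 3*R
F(h) = 19/6 + h**2/3 (F(h) = ((h**2 + h*h) + 19)/6 = ((h**2 + h**2) + 19)/6 = (2*h**2 + 19)/6 = (19 + 2*h**2)/6 = 19/6 + h**2/3)
W = 0 (W = 0*(-5 + 3*1) = 0*(-5 + 3) = 0*(-2) = 0)
F(t(1))*(-120) + W = (19/6 + (5 + 1)**2/3)*(-120) + 0 = (19/6 + (1/3)*6**2)*(-120) + 0 = (19/6 + (1/3)*36)*(-120) + 0 = (19/6 + 12)*(-120) + 0 = (91/6)*(-120) + 0 = -1820 + 0 = -1820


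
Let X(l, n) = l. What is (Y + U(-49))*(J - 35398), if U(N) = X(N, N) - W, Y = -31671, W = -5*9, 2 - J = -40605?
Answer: -164995075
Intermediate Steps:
J = 40607 (J = 2 - 1*(-40605) = 2 + 40605 = 40607)
W = -45
U(N) = 45 + N (U(N) = N - 1*(-45) = N + 45 = 45 + N)
(Y + U(-49))*(J - 35398) = (-31671 + (45 - 49))*(40607 - 35398) = (-31671 - 4)*5209 = -31675*5209 = -164995075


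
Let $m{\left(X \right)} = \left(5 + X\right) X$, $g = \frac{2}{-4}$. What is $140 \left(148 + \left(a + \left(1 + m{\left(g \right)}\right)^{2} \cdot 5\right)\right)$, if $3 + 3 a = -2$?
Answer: $\frac{258965}{12} \approx 21580.0$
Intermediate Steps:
$g = - \frac{1}{2}$ ($g = 2 \left(- \frac{1}{4}\right) = - \frac{1}{2} \approx -0.5$)
$m{\left(X \right)} = X \left(5 + X\right)$
$a = - \frac{5}{3}$ ($a = -1 + \frac{1}{3} \left(-2\right) = -1 - \frac{2}{3} = - \frac{5}{3} \approx -1.6667$)
$140 \left(148 + \left(a + \left(1 + m{\left(g \right)}\right)^{2} \cdot 5\right)\right) = 140 \left(148 - \left(\frac{5}{3} - \left(1 - \frac{5 - \frac{1}{2}}{2}\right)^{2} \cdot 5\right)\right) = 140 \left(148 - \left(\frac{5}{3} - \left(1 - \frac{9}{4}\right)^{2} \cdot 5\right)\right) = 140 \left(148 - \left(\frac{5}{3} - \left(- \frac{5}{4}\right)^{2} \cdot 5\right)\right) = 140 \left(148 + \left(- \frac{5}{3} + \frac{25}{16} \cdot 5\right)\right) = 140 \left(148 + \left(- \frac{5}{3} + \frac{125}{16}\right)\right) = 140 \left(148 + \frac{295}{48}\right) = 140 \cdot \frac{7399}{48} = \frac{258965}{12}$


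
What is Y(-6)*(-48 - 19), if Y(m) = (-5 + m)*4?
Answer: 2948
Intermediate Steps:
Y(m) = -20 + 4*m
Y(-6)*(-48 - 19) = (-20 + 4*(-6))*(-48 - 19) = (-20 - 24)*(-67) = -44*(-67) = 2948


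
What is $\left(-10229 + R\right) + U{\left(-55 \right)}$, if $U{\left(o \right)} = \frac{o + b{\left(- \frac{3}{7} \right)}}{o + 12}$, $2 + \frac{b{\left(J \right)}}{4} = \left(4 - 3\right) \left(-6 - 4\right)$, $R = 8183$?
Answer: $- \frac{87875}{43} \approx -2043.6$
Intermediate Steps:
$b{\left(J \right)} = -48$ ($b{\left(J \right)} = -8 + 4 \left(4 - 3\right) \left(-6 - 4\right) = -8 + 4 \cdot 1 \left(-10\right) = -8 + 4 \left(-10\right) = -8 - 40 = -48$)
$U{\left(o \right)} = \frac{-48 + o}{12 + o}$ ($U{\left(o \right)} = \frac{o - 48}{o + 12} = \frac{-48 + o}{12 + o}$)
$\left(-10229 + R\right) + U{\left(-55 \right)} = \left(-10229 + 8183\right) + \frac{-48 - 55}{12 - 55} = -2046 + \frac{1}{-43} \left(-103\right) = -2046 - - \frac{103}{43} = -2046 + \frac{103}{43} = - \frac{87875}{43}$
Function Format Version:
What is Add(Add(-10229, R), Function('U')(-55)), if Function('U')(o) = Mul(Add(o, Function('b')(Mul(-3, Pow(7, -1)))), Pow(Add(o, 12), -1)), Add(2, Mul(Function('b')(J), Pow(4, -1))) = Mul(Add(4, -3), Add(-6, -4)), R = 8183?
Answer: Rational(-87875, 43) ≈ -2043.6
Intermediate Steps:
Function('b')(J) = -48 (Function('b')(J) = Add(-8, Mul(4, Mul(Add(4, -3), Add(-6, -4)))) = Add(-8, Mul(4, Mul(1, -10))) = Add(-8, Mul(4, -10)) = Add(-8, -40) = -48)
Function('U')(o) = Mul(Pow(Add(12, o), -1), Add(-48, o)) (Function('U')(o) = Mul(Add(o, -48), Pow(Add(o, 12), -1)) = Mul(Add(-48, o), Pow(Add(12, o), -1)) = Mul(Pow(Add(12, o), -1), Add(-48, o)))
Add(Add(-10229, R), Function('U')(-55)) = Add(Add(-10229, 8183), Mul(Pow(Add(12, -55), -1), Add(-48, -55))) = Add(-2046, Mul(Pow(-43, -1), -103)) = Add(-2046, Mul(Rational(-1, 43), -103)) = Add(-2046, Rational(103, 43)) = Rational(-87875, 43)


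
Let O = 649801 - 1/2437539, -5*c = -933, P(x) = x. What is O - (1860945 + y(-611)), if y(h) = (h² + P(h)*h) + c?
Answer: -23863172867162/12187695 ≈ -1.9580e+6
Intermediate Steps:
c = 933/5 (c = -⅕*(-933) = 933/5 ≈ 186.60)
y(h) = 933/5 + 2*h² (y(h) = (h² + h*h) + 933/5 = (h² + h²) + 933/5 = 2*h² + 933/5 = 933/5 + 2*h²)
O = 1583915279738/2437539 (O = 649801 - 1*1/2437539 = 649801 - 1/2437539 = 1583915279738/2437539 ≈ 6.4980e+5)
O - (1860945 + y(-611)) = 1583915279738/2437539 - (1860945 + (933/5 + 2*(-611)²)) = 1583915279738/2437539 - (1860945 + (933/5 + 2*373321)) = 1583915279738/2437539 - (1860945 + (933/5 + 746642)) = 1583915279738/2437539 - (1860945 + 3734143/5) = 1583915279738/2437539 - 1*13038868/5 = 1583915279738/2437539 - 13038868/5 = -23863172867162/12187695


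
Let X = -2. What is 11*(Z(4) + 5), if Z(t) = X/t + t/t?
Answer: 121/2 ≈ 60.500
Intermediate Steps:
Z(t) = 1 - 2/t (Z(t) = -2/t + t/t = -2/t + 1 = 1 - 2/t)
11*(Z(4) + 5) = 11*((-2 + 4)/4 + 5) = 11*((1/4)*2 + 5) = 11*(1/2 + 5) = 11*(11/2) = 121/2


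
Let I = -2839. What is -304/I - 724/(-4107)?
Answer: 3303964/11659773 ≈ 0.28336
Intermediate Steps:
-304/I - 724/(-4107) = -304/(-2839) - 724/(-4107) = -304*(-1/2839) - 724*(-1/4107) = 304/2839 + 724/4107 = 3303964/11659773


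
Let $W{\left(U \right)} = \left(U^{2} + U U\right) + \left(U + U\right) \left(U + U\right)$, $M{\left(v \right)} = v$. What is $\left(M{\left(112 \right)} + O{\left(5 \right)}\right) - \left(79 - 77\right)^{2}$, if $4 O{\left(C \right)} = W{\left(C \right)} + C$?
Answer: $\frac{587}{4} \approx 146.75$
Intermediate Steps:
$W{\left(U \right)} = 6 U^{2}$ ($W{\left(U \right)} = \left(U^{2} + U^{2}\right) + 2 U 2 U = 2 U^{2} + 4 U^{2} = 6 U^{2}$)
$O{\left(C \right)} = \frac{C}{4} + \frac{3 C^{2}}{2}$ ($O{\left(C \right)} = \frac{6 C^{2} + C}{4} = \frac{C + 6 C^{2}}{4} = \frac{C}{4} + \frac{3 C^{2}}{2}$)
$\left(M{\left(112 \right)} + O{\left(5 \right)}\right) - \left(79 - 77\right)^{2} = \left(112 + \frac{1}{4} \cdot 5 \left(1 + 6 \cdot 5\right)\right) - \left(79 - 77\right)^{2} = \left(112 + \frac{1}{4} \cdot 5 \left(1 + 30\right)\right) - 2^{2} = \left(112 + \frac{1}{4} \cdot 5 \cdot 31\right) - 4 = \left(112 + \frac{155}{4}\right) - 4 = \frac{603}{4} - 4 = \frac{587}{4}$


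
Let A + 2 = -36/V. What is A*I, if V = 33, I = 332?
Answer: -11288/11 ≈ -1026.2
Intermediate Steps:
A = -34/11 (A = -2 - 36/33 = -2 - 36*1/33 = -2 - 12/11 = -34/11 ≈ -3.0909)
A*I = -34/11*332 = -11288/11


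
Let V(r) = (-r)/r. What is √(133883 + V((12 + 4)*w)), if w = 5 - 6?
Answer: √133882 ≈ 365.90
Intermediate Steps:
w = -1
V(r) = -1
√(133883 + V((12 + 4)*w)) = √(133883 - 1) = √133882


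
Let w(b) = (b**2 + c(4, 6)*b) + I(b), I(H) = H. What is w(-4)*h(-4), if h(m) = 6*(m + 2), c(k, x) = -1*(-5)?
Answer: 96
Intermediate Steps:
c(k, x) = 5
w(b) = b**2 + 6*b (w(b) = (b**2 + 5*b) + b = b**2 + 6*b)
h(m) = 12 + 6*m (h(m) = 6*(2 + m) = 12 + 6*m)
w(-4)*h(-4) = (-4*(6 - 4))*(12 + 6*(-4)) = (-4*2)*(12 - 24) = -8*(-12) = 96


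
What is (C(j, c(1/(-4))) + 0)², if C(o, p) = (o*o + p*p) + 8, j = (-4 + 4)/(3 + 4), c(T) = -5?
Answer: 1089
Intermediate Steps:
j = 0 (j = 0/7 = 0*(⅐) = 0)
C(o, p) = 8 + o² + p² (C(o, p) = (o² + p²) + 8 = 8 + o² + p²)
(C(j, c(1/(-4))) + 0)² = ((8 + 0² + (-5)²) + 0)² = ((8 + 0 + 25) + 0)² = (33 + 0)² = 33² = 1089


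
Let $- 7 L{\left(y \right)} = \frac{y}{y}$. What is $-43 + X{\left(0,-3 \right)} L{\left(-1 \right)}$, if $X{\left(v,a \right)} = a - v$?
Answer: $- \frac{298}{7} \approx -42.571$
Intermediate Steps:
$L{\left(y \right)} = - \frac{1}{7}$ ($L{\left(y \right)} = - \frac{y \frac{1}{y}}{7} = \left(- \frac{1}{7}\right) 1 = - \frac{1}{7}$)
$-43 + X{\left(0,-3 \right)} L{\left(-1 \right)} = -43 + \left(-3 - 0\right) \left(- \frac{1}{7}\right) = -43 + \left(-3 + 0\right) \left(- \frac{1}{7}\right) = -43 - - \frac{3}{7} = -43 + \frac{3}{7} = - \frac{298}{7}$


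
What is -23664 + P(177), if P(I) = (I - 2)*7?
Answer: -22439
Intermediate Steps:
P(I) = -14 + 7*I (P(I) = (-2 + I)*7 = -14 + 7*I)
-23664 + P(177) = -23664 + (-14 + 7*177) = -23664 + (-14 + 1239) = -23664 + 1225 = -22439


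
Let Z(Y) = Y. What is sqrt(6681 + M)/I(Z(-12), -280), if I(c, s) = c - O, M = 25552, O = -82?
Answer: sqrt(32233)/70 ≈ 2.5648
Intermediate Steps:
I(c, s) = 82 + c (I(c, s) = c - 1*(-82) = c + 82 = 82 + c)
sqrt(6681 + M)/I(Z(-12), -280) = sqrt(6681 + 25552)/(82 - 12) = sqrt(32233)/70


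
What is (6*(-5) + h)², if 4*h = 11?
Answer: 11881/16 ≈ 742.56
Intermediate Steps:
h = 11/4 (h = (¼)*11 = 11/4 ≈ 2.7500)
(6*(-5) + h)² = (6*(-5) + 11/4)² = (-30 + 11/4)² = (-109/4)² = 11881/16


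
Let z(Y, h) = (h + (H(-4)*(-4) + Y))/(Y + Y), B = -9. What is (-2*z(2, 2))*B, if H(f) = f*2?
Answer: 162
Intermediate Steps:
H(f) = 2*f
z(Y, h) = (32 + Y + h)/(2*Y) (z(Y, h) = (h + ((2*(-4))*(-4) + Y))/(Y + Y) = (h + (-8*(-4) + Y))/((2*Y)) = (h + (32 + Y))*(1/(2*Y)) = (32 + Y + h)*(1/(2*Y)) = (32 + Y + h)/(2*Y))
(-2*z(2, 2))*B = -(32 + 2 + 2)/2*(-9) = -36/2*(-9) = -2*9*(-9) = -18*(-9) = 162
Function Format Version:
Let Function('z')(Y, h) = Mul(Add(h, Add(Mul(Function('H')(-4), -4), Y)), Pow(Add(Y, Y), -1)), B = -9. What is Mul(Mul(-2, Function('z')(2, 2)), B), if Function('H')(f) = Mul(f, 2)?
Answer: 162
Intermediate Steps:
Function('H')(f) = Mul(2, f)
Function('z')(Y, h) = Mul(Rational(1, 2), Pow(Y, -1), Add(32, Y, h)) (Function('z')(Y, h) = Mul(Add(h, Add(Mul(Mul(2, -4), -4), Y)), Pow(Add(Y, Y), -1)) = Mul(Add(h, Add(Mul(-8, -4), Y)), Pow(Mul(2, Y), -1)) = Mul(Add(h, Add(32, Y)), Mul(Rational(1, 2), Pow(Y, -1))) = Mul(Add(32, Y, h), Mul(Rational(1, 2), Pow(Y, -1))) = Mul(Rational(1, 2), Pow(Y, -1), Add(32, Y, h)))
Mul(Mul(-2, Function('z')(2, 2)), B) = Mul(Mul(-2, Mul(Rational(1, 2), Pow(2, -1), Add(32, 2, 2))), -9) = Mul(Mul(-2, Mul(Rational(1, 2), Rational(1, 2), 36)), -9) = Mul(Mul(-2, 9), -9) = Mul(-18, -9) = 162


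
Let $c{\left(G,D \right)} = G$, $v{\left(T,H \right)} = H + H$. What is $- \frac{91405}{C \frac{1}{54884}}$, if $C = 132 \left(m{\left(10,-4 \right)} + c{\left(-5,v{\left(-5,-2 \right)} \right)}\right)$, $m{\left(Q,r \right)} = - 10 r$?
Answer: $- \frac{250833601}{231} \approx -1.0859 \cdot 10^{6}$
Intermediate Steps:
$v{\left(T,H \right)} = 2 H$
$C = 4620$ ($C = 132 \left(\left(-10\right) \left(-4\right) - 5\right) = 132 \left(40 - 5\right) = 132 \cdot 35 = 4620$)
$- \frac{91405}{C \frac{1}{54884}} = - \frac{91405}{4620 \cdot \frac{1}{54884}} = - \frac{91405}{\frac{1155}{13721}} = \left(-91405\right) \frac{13721}{1155} = - \frac{250833601}{231}$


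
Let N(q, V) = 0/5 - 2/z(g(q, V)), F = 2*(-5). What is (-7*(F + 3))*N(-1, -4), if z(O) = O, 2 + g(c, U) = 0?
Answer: 49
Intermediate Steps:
F = -10
g(c, U) = -2 (g(c, U) = -2 + 0 = -2)
N(q, V) = 1 (N(q, V) = 0/5 - 2/(-2) = 0*(⅕) - 2*(-½) = 0 + 1 = 1)
(-7*(F + 3))*N(-1, -4) = -7*(-10 + 3)*1 = -7*(-7)*1 = 49*1 = 49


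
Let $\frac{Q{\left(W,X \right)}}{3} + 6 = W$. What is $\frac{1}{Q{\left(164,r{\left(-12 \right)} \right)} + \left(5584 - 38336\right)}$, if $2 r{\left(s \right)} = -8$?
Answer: $- \frac{1}{32278} \approx -3.0981 \cdot 10^{-5}$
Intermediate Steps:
$r{\left(s \right)} = -4$ ($r{\left(s \right)} = \frac{1}{2} \left(-8\right) = -4$)
$Q{\left(W,X \right)} = -18 + 3 W$
$\frac{1}{Q{\left(164,r{\left(-12 \right)} \right)} + \left(5584 - 38336\right)} = \frac{1}{\left(-18 + 3 \cdot 164\right) + \left(5584 - 38336\right)} = \frac{1}{\left(-18 + 492\right) - 32752} = \frac{1}{474 - 32752} = \frac{1}{-32278} = - \frac{1}{32278}$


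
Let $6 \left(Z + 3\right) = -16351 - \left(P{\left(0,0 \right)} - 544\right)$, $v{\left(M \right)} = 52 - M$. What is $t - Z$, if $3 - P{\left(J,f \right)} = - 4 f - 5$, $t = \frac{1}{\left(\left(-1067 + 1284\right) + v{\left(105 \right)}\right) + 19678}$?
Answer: $\frac{8726622}{3307} \approx 2638.8$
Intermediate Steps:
$t = \frac{1}{19842}$ ($t = \frac{1}{\left(\left(-1067 + 1284\right) + \left(52 - 105\right)\right) + 19678} = \frac{1}{\left(217 + \left(52 - 105\right)\right) + 19678} = \frac{1}{\left(217 - 53\right) + 19678} = \frac{1}{164 + 19678} = \frac{1}{19842} \approx 5.0398 \cdot 10^{-5}$)
$P{\left(J,f \right)} = 8 + 4 f$ ($P{\left(J,f \right)} = 3 - \left(- 4 f - 5\right) = 3 - \left(-5 - 4 f\right) = 3 + \left(5 + 4 f\right) = 8 + 4 f$)
$Z = - \frac{15833}{6}$ ($Z = -3 + \frac{-16351 - \left(\left(8 + 4 \cdot 0\right) - 544\right)}{6} = -3 + \frac{-16351 - \left(\left(8 + 0\right) - 544\right)}{6} = -3 + \frac{-16351 - \left(8 - 544\right)}{6} = -3 + \frac{-16351 - -536}{6} = -3 + \frac{-16351 + 536}{6} = -3 + \frac{1}{6} \left(-15815\right) = -3 - \frac{15815}{6} = - \frac{15833}{6} \approx -2638.8$)
$t - Z = \frac{1}{19842} - - \frac{15833}{6} = \frac{1}{19842} + \frac{15833}{6} = \frac{8726622}{3307}$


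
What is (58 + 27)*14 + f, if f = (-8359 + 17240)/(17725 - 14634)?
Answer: 3687171/3091 ≈ 1192.9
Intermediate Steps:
f = 8881/3091 ≈ 2.8732
(58 + 27)*14 + f = (58 + 27)*14 + 8881/3091 = 85*14 + 8881/3091 = 1190 + 8881/3091 = 3687171/3091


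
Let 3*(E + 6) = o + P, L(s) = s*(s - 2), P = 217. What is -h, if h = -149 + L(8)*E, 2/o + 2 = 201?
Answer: -603997/199 ≈ -3035.2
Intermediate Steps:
L(s) = s*(-2 + s)
o = 2/199 (o = 2/(-2 + 201) = 2/199 ≈ 0.010050)
E = 13201/199 (E = -6 + (2/199 + 217)/3 = -6 + (⅓)*(43185/199) = -6 + 14395/199 = 13201/199 ≈ 66.337)
h = 603997/199 (h = -149 + (8*(-2 + 8))*(13201/199) = -149 + (8*6)*(13201/199) = -149 + 48*(13201/199) = -149 + 633648/199 = 603997/199 ≈ 3035.2)
-h = -1*603997/199 = -603997/199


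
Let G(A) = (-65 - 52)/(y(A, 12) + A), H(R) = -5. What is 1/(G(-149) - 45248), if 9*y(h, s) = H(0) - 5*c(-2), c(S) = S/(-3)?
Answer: -4048/183160745 ≈ -2.2101e-5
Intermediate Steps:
c(S) = -S/3 (c(S) = S*(-⅓) = -S/3)
y(h, s) = -25/27 (y(h, s) = (-5 - (-5)*(-2)/3)/9 = (-5 - 5*⅔)/9 = (-5 - 10/3)/9 = (⅑)*(-25/3) = -25/27)
G(A) = -117/(-25/27 + A) (G(A) = (-65 - 52)/(-25/27 + A) = -117/(-25/27 + A))
1/(G(-149) - 45248) = 1/(-3159/(-25 + 27*(-149)) - 45248) = 1/(-3159/(-25 - 4023) - 45248) = 1/(-3159/(-4048) - 45248) = 1/(-3159*(-1/4048) - 45248) = 1/(3159/4048 - 45248) = 1/(-183160745/4048) = -4048/183160745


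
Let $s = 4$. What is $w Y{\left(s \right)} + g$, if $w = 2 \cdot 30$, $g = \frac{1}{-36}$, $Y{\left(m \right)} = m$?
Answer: $\frac{8639}{36} \approx 239.97$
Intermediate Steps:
$g = - \frac{1}{36} \approx -0.027778$
$w = 60$
$w Y{\left(s \right)} + g = 60 \cdot 4 - \frac{1}{36} = 240 - \frac{1}{36} = \frac{8639}{36}$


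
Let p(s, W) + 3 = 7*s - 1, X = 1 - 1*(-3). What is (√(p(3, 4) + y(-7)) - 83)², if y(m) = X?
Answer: (83 - √21)² ≈ 6149.3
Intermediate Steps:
X = 4 (X = 1 + 3 = 4)
p(s, W) = -4 + 7*s (p(s, W) = -3 + (7*s - 1) = -3 + (-1 + 7*s) = -4 + 7*s)
y(m) = 4
(√(p(3, 4) + y(-7)) - 83)² = (√((-4 + 7*3) + 4) - 83)² = (√((-4 + 21) + 4) - 83)² = (√(17 + 4) - 83)² = (√21 - 83)² = (-83 + √21)²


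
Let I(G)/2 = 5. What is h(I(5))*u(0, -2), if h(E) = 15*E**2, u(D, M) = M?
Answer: -3000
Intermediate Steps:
I(G) = 10 (I(G) = 2*5 = 10)
h(I(5))*u(0, -2) = (15*10**2)*(-2) = (15*100)*(-2) = 1500*(-2) = -3000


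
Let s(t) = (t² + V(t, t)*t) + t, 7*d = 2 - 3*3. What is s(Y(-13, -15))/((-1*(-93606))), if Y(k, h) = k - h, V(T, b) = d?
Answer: 2/46803 ≈ 4.2732e-5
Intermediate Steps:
d = -1 (d = (2 - 3*3)/7 = (2 - 9)/7 = (⅐)*(-7) = -1)
V(T, b) = -1
s(t) = t² (s(t) = (t² - t) + t = t²)
s(Y(-13, -15))/((-1*(-93606))) = (-13 - 1*(-15))²/((-1*(-93606))) = (-13 + 15)²/93606 = 2²*(1/93606) = 4*(1/93606) = 2/46803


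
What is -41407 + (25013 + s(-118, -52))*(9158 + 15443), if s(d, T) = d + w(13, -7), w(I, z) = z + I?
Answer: 612548094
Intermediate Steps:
w(I, z) = I + z
s(d, T) = 6 + d (s(d, T) = d + (13 - 7) = d + 6 = 6 + d)
-41407 + (25013 + s(-118, -52))*(9158 + 15443) = -41407 + (25013 + (6 - 118))*(9158 + 15443) = -41407 + (25013 - 112)*24601 = -41407 + 24901*24601 = -41407 + 612589501 = 612548094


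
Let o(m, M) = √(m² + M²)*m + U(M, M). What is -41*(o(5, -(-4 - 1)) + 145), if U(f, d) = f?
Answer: -6150 - 1025*√2 ≈ -7599.6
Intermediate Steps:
o(m, M) = M + m*√(M² + m²) (o(m, M) = √(m² + M²)*m + M = √(M² + m²)*m + M = m*√(M² + m²) + M = M + m*√(M² + m²))
-41*(o(5, -(-4 - 1)) + 145) = -41*((-(-4 - 1) + 5*√((-(-4 - 1))² + 5²)) + 145) = -41*((-1*(-5) + 5*√((-1*(-5))² + 25)) + 145) = -41*((5 + 5*√(5² + 25)) + 145) = -41*((5 + 5*√(25 + 25)) + 145) = -41*((5 + 5*√50) + 145) = -41*((5 + 5*(5*√2)) + 145) = -41*((5 + 25*√2) + 145) = -41*(150 + 25*√2) = -6150 - 1025*√2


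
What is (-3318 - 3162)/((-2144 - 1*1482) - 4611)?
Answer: 6480/8237 ≈ 0.78669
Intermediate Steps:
(-3318 - 3162)/((-2144 - 1*1482) - 4611) = -6480/((-2144 - 1482) - 4611) = -6480/(-3626 - 4611) = -6480/(-8237) = -6480*(-1/8237) = 6480/8237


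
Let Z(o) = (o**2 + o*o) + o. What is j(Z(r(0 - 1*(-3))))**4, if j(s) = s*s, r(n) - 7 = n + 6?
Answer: 6040479020157644046336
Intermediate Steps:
r(n) = 13 + n (r(n) = 7 + (n + 6) = 7 + (6 + n) = 13 + n)
Z(o) = o + 2*o**2 (Z(o) = (o**2 + o**2) + o = 2*o**2 + o = o + 2*o**2)
j(s) = s**2
j(Z(r(0 - 1*(-3))))**4 = (((13 + (0 - 1*(-3)))*(1 + 2*(13 + (0 - 1*(-3)))))**2)**4 = (((13 + (0 + 3))*(1 + 2*(13 + (0 + 3))))**2)**4 = (((13 + 3)*(1 + 2*(13 + 3)))**2)**4 = ((16*(1 + 2*16))**2)**4 = ((16*(1 + 32))**2)**4 = ((16*33)**2)**4 = (528**2)**4 = 278784**4 = 6040479020157644046336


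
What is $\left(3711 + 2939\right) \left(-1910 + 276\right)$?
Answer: $-10866100$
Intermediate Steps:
$\left(3711 + 2939\right) \left(-1910 + 276\right) = 6650 \left(-1634\right) = -10866100$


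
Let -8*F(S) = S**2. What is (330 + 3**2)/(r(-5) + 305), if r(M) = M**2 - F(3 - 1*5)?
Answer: 678/661 ≈ 1.0257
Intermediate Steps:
F(S) = -S**2/8
r(M) = 1/2 + M**2 (r(M) = M**2 - (-1)*(3 - 1*5)**2/8 = M**2 - (-1)*(3 - 5)**2/8 = M**2 - (-1)*(-2)**2/8 = M**2 - (-1)*4/8 = M**2 - 1*(-1/2) = M**2 + 1/2 = 1/2 + M**2)
(330 + 3**2)/(r(-5) + 305) = (330 + 3**2)/((1/2 + (-5)**2) + 305) = (330 + 9)/((1/2 + 25) + 305) = 339/(51/2 + 305) = 339/(661/2) = (2/661)*339 = 678/661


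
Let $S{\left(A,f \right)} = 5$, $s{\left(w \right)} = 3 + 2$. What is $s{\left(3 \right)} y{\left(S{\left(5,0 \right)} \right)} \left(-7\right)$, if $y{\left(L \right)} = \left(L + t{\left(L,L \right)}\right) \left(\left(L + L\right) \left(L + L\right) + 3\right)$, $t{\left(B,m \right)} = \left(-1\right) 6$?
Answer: $3605$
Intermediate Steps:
$s{\left(w \right)} = 5$
$t{\left(B,m \right)} = -6$
$y{\left(L \right)} = \left(-6 + L\right) \left(3 + 4 L^{2}\right)$ ($y{\left(L \right)} = \left(L - 6\right) \left(\left(L + L\right) \left(L + L\right) + 3\right) = \left(-6 + L\right) \left(2 L 2 L + 3\right) = \left(-6 + L\right) \left(4 L^{2} + 3\right) = \left(-6 + L\right) \left(3 + 4 L^{2}\right)$)
$s{\left(3 \right)} y{\left(S{\left(5,0 \right)} \right)} \left(-7\right) = 5 \left(-18 - 24 \cdot 5^{2} + 3 \cdot 5 + 4 \cdot 5^{3}\right) \left(-7\right) = 5 \left(-18 - 600 + 15 + 4 \cdot 125\right) \left(-7\right) = 5 \left(-18 - 600 + 15 + 500\right) \left(-7\right) = 5 \left(-103\right) \left(-7\right) = \left(-515\right) \left(-7\right) = 3605$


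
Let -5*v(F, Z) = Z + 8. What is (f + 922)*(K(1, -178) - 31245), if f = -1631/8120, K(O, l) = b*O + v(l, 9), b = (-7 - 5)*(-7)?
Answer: -83309219457/2900 ≈ -2.8727e+7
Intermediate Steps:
v(F, Z) = -8/5 - Z/5 (v(F, Z) = -(Z + 8)/5 = -(8 + Z)/5 = -8/5 - Z/5)
b = 84 (b = -12*(-7) = 84)
K(O, l) = -17/5 + 84*O (K(O, l) = 84*O + (-8/5 - ⅕*9) = 84*O + (-8/5 - 9/5) = 84*O - 17/5 = -17/5 + 84*O)
f = -233/1160 (f = -1631*1/8120 = -233/1160 ≈ -0.20086)
(f + 922)*(K(1, -178) - 31245) = (-233/1160 + 922)*((-17/5 + 84*1) - 31245) = 1069287*((-17/5 + 84) - 31245)/1160 = 1069287*(403/5 - 31245)/1160 = (1069287/1160)*(-155822/5) = -83309219457/2900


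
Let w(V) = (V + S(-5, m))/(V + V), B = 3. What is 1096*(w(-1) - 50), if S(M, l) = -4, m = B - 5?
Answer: -52060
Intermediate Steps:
m = -2 (m = 3 - 5 = -2)
w(V) = (-4 + V)/(2*V) (w(V) = (V - 4)/(V + V) = (-4 + V)/((2*V)) = (-4 + V)*(1/(2*V)) = (-4 + V)/(2*V))
1096*(w(-1) - 50) = 1096*((½)*(-4 - 1)/(-1) - 50) = 1096*((½)*(-1)*(-5) - 50) = 1096*(5/2 - 50) = 1096*(-95/2) = -52060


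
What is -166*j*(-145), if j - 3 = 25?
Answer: 673960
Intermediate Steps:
j = 28 (j = 3 + 25 = 28)
-166*j*(-145) = -166*28*(-145) = -4648*(-145) = 673960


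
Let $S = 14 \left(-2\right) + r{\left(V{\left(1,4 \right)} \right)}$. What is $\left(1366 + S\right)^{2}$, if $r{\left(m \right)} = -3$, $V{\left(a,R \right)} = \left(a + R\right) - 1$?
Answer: $1782225$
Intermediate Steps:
$V{\left(a,R \right)} = -1 + R + a$ ($V{\left(a,R \right)} = \left(R + a\right) - 1 = -1 + R + a$)
$S = -31$ ($S = 14 \left(-2\right) - 3 = -28 - 3 = -31$)
$\left(1366 + S\right)^{2} = \left(1366 - 31\right)^{2} = 1335^{2} = 1782225$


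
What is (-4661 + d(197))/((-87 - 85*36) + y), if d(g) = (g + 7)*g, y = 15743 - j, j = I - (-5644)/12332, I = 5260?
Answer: 109529741/22615477 ≈ 4.8431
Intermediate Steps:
j = 16217991/3083 (j = 5260 - (-5644)/12332 = 5260 - 1*(-1411/3083) = 5260 + 1411/3083 = 16217991/3083 ≈ 5260.5)
y = 32317678/3083 (y = 15743 - 1*16217991/3083 = 15743 - 16217991/3083 = 32317678/3083 ≈ 10483.)
d(g) = g*(7 + g) (d(g) = (7 + g)*g = g*(7 + g))
(-4661 + d(197))/((-87 - 85*36) + y) = (-4661 + 197*(7 + 197))/((-87 - 85*36) + 32317678/3083) = (-4661 + 197*204)/((-87 - 3060) + 32317678/3083) = (-4661 + 40188)/(-3147 + 32317678/3083) = 35527/(22615477/3083) = 35527*(3083/22615477) = 109529741/22615477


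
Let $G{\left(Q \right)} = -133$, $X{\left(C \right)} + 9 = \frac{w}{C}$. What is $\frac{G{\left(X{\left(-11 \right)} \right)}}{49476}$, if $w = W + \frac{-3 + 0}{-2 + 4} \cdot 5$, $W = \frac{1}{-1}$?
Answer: $- \frac{1}{372} \approx -0.0026882$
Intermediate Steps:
$W = -1$
$w = - \frac{17}{2}$ ($w = -1 + \frac{-3 + 0}{-2 + 4} \cdot 5 = -1 + - \frac{3}{2} \cdot 5 = -1 + \left(-3\right) \frac{1}{2} \cdot 5 = -1 - \frac{15}{2} = - \frac{17}{2} \approx -8.5$)
$X{\left(C \right)} = -9 - \frac{17}{2 C}$
$\frac{G{\left(X{\left(-11 \right)} \right)}}{49476} = - \frac{133}{49476} = \left(-133\right) \frac{1}{49476} = - \frac{1}{372}$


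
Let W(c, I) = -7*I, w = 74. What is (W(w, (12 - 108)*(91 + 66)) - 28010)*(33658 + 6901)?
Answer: 3143079146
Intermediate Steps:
(W(w, (12 - 108)*(91 + 66)) - 28010)*(33658 + 6901) = (-7*(12 - 108)*(91 + 66) - 28010)*(33658 + 6901) = (-(-672)*157 - 28010)*40559 = (-7*(-15072) - 28010)*40559 = (105504 - 28010)*40559 = 77494*40559 = 3143079146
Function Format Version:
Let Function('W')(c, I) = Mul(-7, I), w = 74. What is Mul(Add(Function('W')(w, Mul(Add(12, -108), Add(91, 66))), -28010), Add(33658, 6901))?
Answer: 3143079146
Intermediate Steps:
Mul(Add(Function('W')(w, Mul(Add(12, -108), Add(91, 66))), -28010), Add(33658, 6901)) = Mul(Add(Mul(-7, Mul(Add(12, -108), Add(91, 66))), -28010), Add(33658, 6901)) = Mul(Add(Mul(-7, Mul(-96, 157)), -28010), 40559) = Mul(Add(Mul(-7, -15072), -28010), 40559) = Mul(Add(105504, -28010), 40559) = Mul(77494, 40559) = 3143079146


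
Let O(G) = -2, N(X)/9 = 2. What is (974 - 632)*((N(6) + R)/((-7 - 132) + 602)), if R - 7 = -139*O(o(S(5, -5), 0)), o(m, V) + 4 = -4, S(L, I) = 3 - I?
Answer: 103626/463 ≈ 223.81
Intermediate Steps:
N(X) = 18 (N(X) = 9*2 = 18)
o(m, V) = -8 (o(m, V) = -4 - 4 = -8)
R = 285 (R = 7 - 139*(-2) = 7 + 278 = 285)
(974 - 632)*((N(6) + R)/((-7 - 132) + 602)) = (974 - 632)*((18 + 285)/((-7 - 132) + 602)) = 342*(303/(-139 + 602)) = 342*(303/463) = 103626/463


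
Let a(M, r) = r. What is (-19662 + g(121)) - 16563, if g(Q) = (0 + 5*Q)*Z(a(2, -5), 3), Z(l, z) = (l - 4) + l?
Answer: -44695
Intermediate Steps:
Z(l, z) = -4 + 2*l (Z(l, z) = (-4 + l) + l = -4 + 2*l)
g(Q) = -70*Q (g(Q) = (0 + 5*Q)*(-4 + 2*(-5)) = (5*Q)*(-4 - 10) = (5*Q)*(-14) = -70*Q)
(-19662 + g(121)) - 16563 = (-19662 - 70*121) - 16563 = (-19662 - 8470) - 16563 = -28132 - 16563 = -44695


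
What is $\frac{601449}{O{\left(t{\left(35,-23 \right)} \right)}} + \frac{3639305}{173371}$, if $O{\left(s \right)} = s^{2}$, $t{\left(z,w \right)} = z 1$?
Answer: $\frac{108731963204}{212379475} \approx 511.97$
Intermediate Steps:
$t{\left(z,w \right)} = z$
$\frac{601449}{O{\left(t{\left(35,-23 \right)} \right)}} + \frac{3639305}{173371} = \frac{601449}{35^{2}} + \frac{3639305}{173371} = \frac{601449}{1225} + 3639305 \cdot \frac{1}{173371} = 601449 \cdot \frac{1}{1225} + \frac{3639305}{173371} = \frac{601449}{1225} + \frac{3639305}{173371} = \frac{108731963204}{212379475}$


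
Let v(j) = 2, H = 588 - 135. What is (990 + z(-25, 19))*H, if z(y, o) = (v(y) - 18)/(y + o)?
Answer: 449678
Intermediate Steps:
H = 453
z(y, o) = -16/(o + y) (z(y, o) = (2 - 18)/(y + o) = -16/(o + y))
(990 + z(-25, 19))*H = (990 - 16/(19 - 25))*453 = (990 - 16/(-6))*453 = (990 - 16*(-⅙))*453 = (990 + 8/3)*453 = (2978/3)*453 = 449678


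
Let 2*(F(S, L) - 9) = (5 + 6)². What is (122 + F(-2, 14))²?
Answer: 146689/4 ≈ 36672.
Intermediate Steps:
F(S, L) = 139/2 (F(S, L) = 9 + (5 + 6)²/2 = 9 + (½)*11² = 9 + (½)*121 = 9 + 121/2 = 139/2)
(122 + F(-2, 14))² = (122 + 139/2)² = (383/2)² = 146689/4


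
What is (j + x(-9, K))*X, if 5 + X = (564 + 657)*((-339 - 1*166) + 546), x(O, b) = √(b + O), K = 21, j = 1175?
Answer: 58815800 + 100112*√3 ≈ 5.8989e+7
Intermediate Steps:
x(O, b) = √(O + b)
X = 50056 (X = -5 + (564 + 657)*((-339 - 1*166) + 546) = -5 + 1221*((-339 - 166) + 546) = -5 + 1221*(-505 + 546) = -5 + 1221*41 = -5 + 50061 = 50056)
(j + x(-9, K))*X = (1175 + √(-9 + 21))*50056 = (1175 + √12)*50056 = (1175 + 2*√3)*50056 = 58815800 + 100112*√3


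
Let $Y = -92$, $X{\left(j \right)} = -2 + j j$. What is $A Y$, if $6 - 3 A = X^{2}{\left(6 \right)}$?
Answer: $\frac{105800}{3} \approx 35267.0$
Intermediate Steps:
$X{\left(j \right)} = -2 + j^{2}$
$A = - \frac{1150}{3}$ ($A = 2 - \frac{\left(-2 + 6^{2}\right)^{2}}{3} = 2 - \frac{\left(-2 + 36\right)^{2}}{3} = 2 - \frac{34^{2}}{3} = 2 - \frac{1156}{3} = - \frac{1150}{3} \approx -383.33$)
$A Y = \left(- \frac{1150}{3}\right) \left(-92\right) = \frac{105800}{3}$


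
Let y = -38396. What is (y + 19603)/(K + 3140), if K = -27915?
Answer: 18793/24775 ≈ 0.75855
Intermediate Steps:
(y + 19603)/(K + 3140) = (-38396 + 19603)/(-27915 + 3140) = -18793/(-24775) = -18793*(-1/24775) = 18793/24775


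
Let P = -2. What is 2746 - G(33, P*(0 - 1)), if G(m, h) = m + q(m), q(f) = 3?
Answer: 2710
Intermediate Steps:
G(m, h) = 3 + m (G(m, h) = m + 3 = 3 + m)
2746 - G(33, P*(0 - 1)) = 2746 - (3 + 33) = 2746 - 1*36 = 2746 - 36 = 2710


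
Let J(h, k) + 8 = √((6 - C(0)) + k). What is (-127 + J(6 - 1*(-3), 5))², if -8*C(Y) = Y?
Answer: (135 - √11)² ≈ 17341.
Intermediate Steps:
C(Y) = -Y/8
J(h, k) = -8 + √(6 + k) (J(h, k) = -8 + √((6 - (-1)*0/8) + k) = -8 + √((6 - 1*0) + k) = -8 + √((6 + 0) + k) = -8 + √(6 + k))
(-127 + J(6 - 1*(-3), 5))² = (-127 + (-8 + √(6 + 5)))² = (-127 + (-8 + √11))² = (-135 + √11)²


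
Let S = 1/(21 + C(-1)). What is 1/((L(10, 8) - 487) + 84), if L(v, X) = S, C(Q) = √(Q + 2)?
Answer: -22/8865 ≈ -0.0024817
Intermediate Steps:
C(Q) = √(2 + Q)
S = 1/22 (S = 1/(21 + √(2 - 1)) = 1/(21 + √1) = 1/(21 + 1) = 1/22 ≈ 0.045455)
L(v, X) = 1/22
1/((L(10, 8) - 487) + 84) = 1/((1/22 - 487) + 84) = 1/(-10713/22 + 84) = 1/(-8865/22) = -22/8865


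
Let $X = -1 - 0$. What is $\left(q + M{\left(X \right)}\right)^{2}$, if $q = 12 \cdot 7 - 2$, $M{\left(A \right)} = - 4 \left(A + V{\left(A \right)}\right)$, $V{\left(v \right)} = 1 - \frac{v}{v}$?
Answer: $7396$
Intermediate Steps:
$V{\left(v \right)} = 0$ ($V{\left(v \right)} = 1 - 1 = 0$)
$X = -1$ ($X = -1 + 0 = -1$)
$M{\left(A \right)} = - 4 A$ ($M{\left(A \right)} = - 4 \left(A + 0\right) = - 4 A$)
$q = 82$ ($q = 84 - 2 = 82$)
$\left(q + M{\left(X \right)}\right)^{2} = \left(82 - -4\right)^{2} = \left(82 + 4\right)^{2} = 86^{2} = 7396$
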